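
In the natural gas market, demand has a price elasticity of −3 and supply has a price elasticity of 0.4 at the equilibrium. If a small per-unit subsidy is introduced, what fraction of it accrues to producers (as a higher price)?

Producer share = 15/17

For a small subsidy around the equilibrium, the benefit split depends on the relative slopes, which at a point are proportional to the elasticities.
Buyer share = εs/(εs + |εd|) = 0.4/(0.4 + 3) = 2/17; seller share = |εd|/(εs + |εd|) = 15/17.
So producers capture 15/17 of the subsidy.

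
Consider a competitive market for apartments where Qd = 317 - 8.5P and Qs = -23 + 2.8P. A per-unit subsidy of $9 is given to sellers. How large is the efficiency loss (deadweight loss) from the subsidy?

Deadweight loss = 9639/113

Pre-subsidy: 317 - 8.5P = -23 + 2.8P gives P* = 3400/113, Q* = 6921/113.
With the subsidy, sellers receive Ps = Pb + 9 for each unit, where Pb is the price buyers pay.
Supply in terms of Pb becomes Qs = -23 + 2.8(Pb + 9) = 2.2 + 2.8Pb. Setting this equal to demand: 317 - 8.5Pb = 2.2 + 2.8Pb, so Pb = 3148/113.
Sellers receive Ps = 3148/113 + 9 = 4165/113; Q' = 317 − 8.5·(3148/113) = 9063/113.
The subsidy expands output by 9063/113 − 6921/113 = 2142/113 past the efficient level; on those units the gap between marginal cost and willingness to pay runs from 0 up to 9.
DWL = ½ × 9 × 2142/113 = 9639/113.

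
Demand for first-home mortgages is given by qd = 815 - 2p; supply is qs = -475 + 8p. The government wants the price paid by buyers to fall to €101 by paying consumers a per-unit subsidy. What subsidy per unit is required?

At a buyer price of 101, quantity demanded is 815 − 2·101 = 613.
Sellers supply 613 only when they receive ps with -475 + 8·ps = 613, i.e. ps = 136.
s = ps − pb = 136 − 101 = 35.

Required subsidy s = €35 per unit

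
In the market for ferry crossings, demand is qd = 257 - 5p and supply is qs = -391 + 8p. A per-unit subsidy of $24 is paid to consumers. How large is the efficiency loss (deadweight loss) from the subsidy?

Deadweight loss = 11520/13

Pre-subsidy: 257 - 5p = -391 + 8p gives p* = 648/13, q* = 101/13.
With the rebate, buyers effectively pay pb = ps − 24, where ps is the price sellers receive.
Demand in terms of ps becomes qd = 257 − 5(ps − 24) = 377 - 5ps. Setting this equal to supply: 377 - 5ps = -391 + 8ps, so ps = 768/13.
Buyers pay pb = 768/13 − 24 = 456/13; q' = -391 + 8·(768/13) = 1061/13.
The subsidy expands output by 1061/13 − 101/13 = 960/13 past the efficient level; on those units the gap between marginal cost and willingness to pay runs from 0 up to 24.
DWL = ½ × 24 × 960/13 = 11520/13.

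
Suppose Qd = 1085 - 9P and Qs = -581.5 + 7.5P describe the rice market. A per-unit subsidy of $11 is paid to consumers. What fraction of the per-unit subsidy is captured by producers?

Producer share = 6/11

Pre-subsidy: 1085 - 9P = -581.5 + 7.5P gives P* = 101, Q* = 176.
With the rebate, buyers effectively pay Pb = Ps − 11, where Ps is the price sellers receive.
Demand in terms of Ps becomes Qd = 1085 − 9(Ps − 11) = 1184 - 9Ps. Setting this equal to supply: 1184 - 9Ps = -581.5 + 7.5Ps, so Ps = 107.
Buyers pay Pb = 107 − 11 = 96; Q' = -581.5 + 7.5·107 = 221.
Buyers' price falls by P* − Pb = 101 − 96 = 5; sellers' price rises by Ps − P* = 107 − 101 = 6.
So producers capture 6/11 = 6/11 of each unit of subsidy.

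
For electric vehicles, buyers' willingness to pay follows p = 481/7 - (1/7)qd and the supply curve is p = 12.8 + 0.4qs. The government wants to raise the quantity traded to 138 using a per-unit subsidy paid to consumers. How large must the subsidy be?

Required subsidy s = 19 per unit

At q = 138, from the demand curve buyers pay pb = 481/7 − (1/7)·138 = 49; from the supply curve sellers need ps = 12.8 + 0.4·138 = 68.
The subsidy must fill the gap: s = ps − pb = 68 − 49 = 19.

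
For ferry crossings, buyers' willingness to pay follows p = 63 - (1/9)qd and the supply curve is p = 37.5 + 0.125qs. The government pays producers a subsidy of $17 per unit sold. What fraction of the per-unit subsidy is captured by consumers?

Pre-subsidy: 63 - (1/9)q = 37.5 + 0.125q gives q* = 108 and p* = 51.
With the subsidy, sellers receive ps = pb + 17 for each unit, where pb is the price buyers pay.
On the curves, pb = 63 - (1/9)q and ps = 37.5 + 0.125q; the wedge ps − pb = 17 gives 37.5 + 0.125q − (63 - (1/9)q) = 17, so q' = 180.
Then pb = 63 − (1/9)·180 = 43 and ps = 37.5 + 0.125·180 = 60.
Buyers' price falls by p* − pb = 51 − 43 = 8; sellers' price rises by ps − p* = 60 − 51 = 9.
So consumers capture 8/17 = 8/17 of each unit of subsidy.

Consumer share = 8/17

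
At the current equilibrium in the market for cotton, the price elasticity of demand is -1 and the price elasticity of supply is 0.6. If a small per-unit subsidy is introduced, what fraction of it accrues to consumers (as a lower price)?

For a small subsidy around the equilibrium, the benefit split depends on the relative slopes, which at a point are proportional to the elasticities.
Buyer share = εs/(εs + |εd|) = 0.6/(0.6 + 1) = 0.375; seller share = |εd|/(εs + |εd|) = 0.625.

Consumer share = 0.375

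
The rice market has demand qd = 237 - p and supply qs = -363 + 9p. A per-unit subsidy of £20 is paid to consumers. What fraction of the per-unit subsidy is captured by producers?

Producer share = 0.1

Pre-subsidy: 237 - p = -363 + 9p gives p* = 60, q* = 177.
With the rebate, buyers effectively pay pb = ps − 20, where ps is the price sellers receive.
Demand in terms of ps becomes qd = 237 − 1(ps − 20) = 257 - ps. Setting this equal to supply: 257 - ps = -363 + 9ps, so ps = 62.
Buyers pay pb = 62 − 20 = 42; q' = -363 + 9·62 = 195.
Buyers' price falls by p* − pb = 60 − 42 = 18; sellers' price rises by ps − p* = 62 − 60 = 2.
So producers capture 2/20 = 0.1 of each unit of subsidy.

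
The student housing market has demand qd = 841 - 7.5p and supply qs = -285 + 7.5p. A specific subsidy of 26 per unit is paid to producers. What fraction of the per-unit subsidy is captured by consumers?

Consumer share = 0.5

Pre-subsidy: 841 - 7.5p = -285 + 7.5p gives p* = 1126/15, q* = 278.
With the subsidy, sellers receive ps = pb + 26 for each unit, where pb is the price buyers pay.
Supply in terms of pb becomes qs = -285 + 7.5(pb + 26) = -90 + 7.5pb. Setting this equal to demand: 841 - 7.5pb = -90 + 7.5pb, so pb = 931/15.
Sellers receive ps = 931/15 + 26 = 1321/15; q' = 841 − 7.5·(931/15) = 375.5.
Buyers' price falls by p* − pb = 1126/15 − 931/15 = 13; sellers' price rises by ps − p* = 1321/15 − 1126/15 = 13.
So consumers capture 13/26 = 0.5 of each unit of subsidy.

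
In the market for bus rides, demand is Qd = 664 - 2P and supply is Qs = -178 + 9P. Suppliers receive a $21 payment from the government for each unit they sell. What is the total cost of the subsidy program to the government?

Pre-subsidy: 664 - 2P = -178 + 9P gives P* = 842/11, Q* = 5620/11.
With the subsidy, sellers receive Ps = Pb + 21 for each unit, where Pb is the price buyers pay.
Supply in terms of Pb becomes Qs = -178 + 9(Pb + 21) = 11 + 9Pb. Setting this equal to demand: 664 - 2Pb = 11 + 9Pb, so Pb = 653/11.
Sellers receive Ps = 653/11 + 21 = 884/11; Q' = 664 − 2·(653/11) = 5998/11.
Government outlay = subsidy × quantity = 21 × 5998/11 = 125958/11.

Government cost = 125958/11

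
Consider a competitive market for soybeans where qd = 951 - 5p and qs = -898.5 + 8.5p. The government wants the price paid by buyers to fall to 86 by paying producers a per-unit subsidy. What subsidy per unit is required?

Required subsidy s = 81 per unit

At a buyer price of 86, quantity demanded is 951 − 5·86 = 521.
Sellers supply 521 only when they receive ps with -898.5 + 8.5·ps = 521, i.e. ps = 167.
s = ps − pb = 167 − 86 = 81.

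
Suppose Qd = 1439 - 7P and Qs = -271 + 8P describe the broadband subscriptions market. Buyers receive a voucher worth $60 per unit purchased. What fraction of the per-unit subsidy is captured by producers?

Pre-subsidy: 1439 - 7P = -271 + 8P gives P* = 114, Q* = 641.
With the rebate, buyers effectively pay Pb = Ps − 60, where Ps is the price sellers receive.
Demand in terms of Ps becomes Qd = 1439 − 7(Ps − 60) = 1859 - 7Ps. Setting this equal to supply: 1859 - 7Ps = -271 + 8Ps, so Ps = 142.
Buyers pay Pb = 142 − 60 = 82; Q' = -271 + 8·142 = 865.
Buyers' price falls by P* − Pb = 114 − 82 = 32; sellers' price rises by Ps − P* = 142 − 114 = 28.
So producers capture 28/60 = 7/15 of each unit of subsidy.

Producer share = 7/15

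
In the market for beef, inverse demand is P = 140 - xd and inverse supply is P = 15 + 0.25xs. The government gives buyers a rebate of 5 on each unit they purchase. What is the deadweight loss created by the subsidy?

Pre-subsidy: 140 - x = 15 + 0.25x gives x* = 100 and P* = 40.
With the rebate, buyers effectively pay Pb = Ps − 5, where Ps is the price sellers receive.
On the curves, Pb = 140 - x and Ps = 15 + 0.25x; the wedge Ps − Pb = 5 gives 15 + 0.25x − (140 - x) = 5, so x' = 104.
Then Pb = 140 − 1·104 = 36 and Ps = 15 + 0.25·104 = 41.
The subsidy expands output by 104 − 100 = 4 past the efficient level; on those units the gap between marginal cost and willingness to pay runs from 0 up to 5.
DWL = ½ × 5 × 4 = 10.

Deadweight loss = 10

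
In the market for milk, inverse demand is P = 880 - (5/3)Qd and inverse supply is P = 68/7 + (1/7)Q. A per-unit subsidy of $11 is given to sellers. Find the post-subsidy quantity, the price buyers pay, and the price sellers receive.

Q' = 18507/38; buyers pay 2595/38; sellers receive 3013/38

Pre-subsidy: 880 - (5/3)Q = 68/7 + (1/7)Q gives Q* = 9138/19 and P* = 1490/19.
With the subsidy, sellers receive Ps = Pb + 11 for each unit, where Pb is the price buyers pay.
On the curves, Pb = 880 - (5/3)Q and Ps = 68/7 + (1/7)Q; the wedge Ps − Pb = 11 gives 68/7 + (1/7)Q − (880 - (5/3)Q) = 11, so Q' = 18507/38.
Then Pb = 880 − (5/3)·(18507/38) = 2595/38 and Ps = 68/7 + (1/7)·(18507/38) = 3013/38.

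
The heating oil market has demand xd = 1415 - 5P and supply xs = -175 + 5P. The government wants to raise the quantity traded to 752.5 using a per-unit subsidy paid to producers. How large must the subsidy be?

At x = 752.5, invert demand for the buyer price: Pb = (1415 − 752.5)/5 = 132.5; invert supply for the seller price: Ps = (752.5 − (-175))/5 = 185.5.
The subsidy must fill the gap: s = Ps − Pb = 185.5 − 132.5 = 53.

Required subsidy s = 53 per unit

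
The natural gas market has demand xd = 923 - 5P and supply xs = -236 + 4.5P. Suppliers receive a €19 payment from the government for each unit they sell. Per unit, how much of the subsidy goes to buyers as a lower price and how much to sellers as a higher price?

Buyers gain €9 per unit; sellers gain €10 per unit

Pre-subsidy: 923 - 5P = -236 + 4.5P gives P* = 122, x* = 313.
With the subsidy, sellers receive Ps = Pb + 19 for each unit, where Pb is the price buyers pay.
Supply in terms of Pb becomes xs = -236 + 4.5(Pb + 19) = -150.5 + 4.5Pb. Setting this equal to demand: 923 - 5Pb = -150.5 + 4.5Pb, so Pb = 113.
Sellers receive Ps = 113 + 19 = 132; x' = 923 − 5·113 = 358.
Buyers' price falls by P* − Pb = 122 − 113 = 9; sellers' price rises by Ps − P* = 132 − 122 = 10.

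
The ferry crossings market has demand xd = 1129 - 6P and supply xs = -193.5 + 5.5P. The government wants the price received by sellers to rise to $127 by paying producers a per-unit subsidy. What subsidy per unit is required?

At a seller price of 127, quantity supplied is -193.5 + 5.5·127 = 505.
Buyers absorb 505 only when they pay Pb with 1129 − 6·Pb = 505, i.e. Pb = 104.
s = Ps − Pb = 127 − 104 = 23.

Required subsidy s = $23 per unit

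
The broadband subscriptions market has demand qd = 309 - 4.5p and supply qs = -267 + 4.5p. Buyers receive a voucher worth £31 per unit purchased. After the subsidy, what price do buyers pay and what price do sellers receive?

Buyers pay £48.5; sellers receive £79.5

Pre-subsidy: 309 - 4.5p = -267 + 4.5p gives p* = 64, q* = 21.
With the rebate, buyers effectively pay pb = ps − 31, where ps is the price sellers receive.
Demand in terms of ps becomes qd = 309 − 4.5(ps − 31) = 448.5 - 4.5ps. Setting this equal to supply: 448.5 - 4.5ps = -267 + 4.5ps, so ps = 79.5.
Buyers pay pb = 79.5 − 31 = 48.5; q' = -267 + 4.5·79.5 = 90.75.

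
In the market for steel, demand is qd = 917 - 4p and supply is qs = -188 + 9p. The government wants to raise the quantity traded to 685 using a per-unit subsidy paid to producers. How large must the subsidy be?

At q = 685, invert demand for the buyer price: pb = (917 − 685)/4 = 58; invert supply for the seller price: ps = (685 − (-188))/9 = 97.
The subsidy must fill the gap: s = ps − pb = 97 − 58 = 39.

Required subsidy s = 39 per unit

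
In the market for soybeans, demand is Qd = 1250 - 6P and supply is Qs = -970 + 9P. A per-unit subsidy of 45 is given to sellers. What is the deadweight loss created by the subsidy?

Pre-subsidy: 1250 - 6P = -970 + 9P gives P* = 148, Q* = 362.
With the subsidy, sellers receive Ps = Pb + 45 for each unit, where Pb is the price buyers pay.
Supply in terms of Pb becomes Qs = -970 + 9(Pb + 45) = -565 + 9Pb. Setting this equal to demand: 1250 - 6Pb = -565 + 9Pb, so Pb = 121.
Sellers receive Ps = 121 + 45 = 166; Q' = 1250 − 6·121 = 524.
The subsidy expands output by 524 − 362 = 162 past the efficient level; on those units the gap between marginal cost and willingness to pay runs from 0 up to 45.
DWL = ½ × 45 × 162 = 3645.

Deadweight loss = 3645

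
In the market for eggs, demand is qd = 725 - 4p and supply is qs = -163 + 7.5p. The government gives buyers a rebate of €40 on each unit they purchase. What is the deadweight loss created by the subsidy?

Deadweight loss = 48000/23

Pre-subsidy: 725 - 4p = -163 + 7.5p gives p* = 1776/23, q* = 9571/23.
With the rebate, buyers effectively pay pb = ps − 40, where ps is the price sellers receive.
Demand in terms of ps becomes qd = 725 − 4(ps − 40) = 885 - 4ps. Setting this equal to supply: 885 - 4ps = -163 + 7.5ps, so ps = 2096/23.
Buyers pay pb = 2096/23 − 40 = 1176/23; q' = -163 + 7.5·(2096/23) = 11971/23.
The subsidy expands output by 11971/23 − 9571/23 = 2400/23 past the efficient level; on those units the gap between marginal cost and willingness to pay runs from 0 up to 40.
DWL = ½ × 40 × 2400/23 = 48000/23.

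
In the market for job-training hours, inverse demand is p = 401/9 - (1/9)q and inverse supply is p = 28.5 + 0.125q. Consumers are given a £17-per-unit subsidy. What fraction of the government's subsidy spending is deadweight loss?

Pre-subsidy: 401/9 - (1/9)q = 28.5 + 0.125q gives q* = 68 and p* = 37.
With the rebate, buyers effectively pay pb = ps − 17, where ps is the price sellers receive.
On the curves, pb = 401/9 - (1/9)q and ps = 28.5 + 0.125q; the wedge ps − pb = 17 gives 28.5 + 0.125q − (401/9 - (1/9)q) = 17, so q' = 140.
Then pb = 401/9 − (1/9)·140 = 29 and ps = 28.5 + 0.125·140 = 46.
ΔCS = ½(68 + 140)(37 − 29) = 832; ΔPS = ½(68 + 140)(46 − 37) = 936.
Government spending = 17 × 140 = 2380.
DWL = ½ × 17 × (140 − 68) = 612; fraction = 612 / 2380 = 9/35.

DWL / government spending = 9/35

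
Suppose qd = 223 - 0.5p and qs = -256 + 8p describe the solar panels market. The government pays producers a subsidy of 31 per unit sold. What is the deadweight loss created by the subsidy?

Deadweight loss = 3844/17

Pre-subsidy: 223 - 0.5p = -256 + 8p gives p* = 958/17, q* = 3312/17.
With the subsidy, sellers receive ps = pb + 31 for each unit, where pb is the price buyers pay.
Supply in terms of pb becomes qs = -256 + 8(pb + 31) = -8 + 8pb. Setting this equal to demand: 223 - 0.5pb = -8 + 8pb, so pb = 462/17.
Sellers receive ps = 462/17 + 31 = 989/17; q' = 223 − 0.5·(462/17) = 3560/17.
The subsidy expands output by 3560/17 − 3312/17 = 248/17 past the efficient level; on those units the gap between marginal cost and willingness to pay runs from 0 up to 31.
DWL = ½ × 31 × 248/17 = 3844/17.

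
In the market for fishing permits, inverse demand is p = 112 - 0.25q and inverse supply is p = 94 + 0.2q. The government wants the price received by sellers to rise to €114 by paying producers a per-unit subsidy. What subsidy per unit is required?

At a seller price of 114, quantity supplied is -470 + 5·114 = 100.
Buyers absorb 100 only when they pay pb = 112 − 0.25·100 = 87.
s = ps − pb = 114 − 87 = 27.

Required subsidy s = €27 per unit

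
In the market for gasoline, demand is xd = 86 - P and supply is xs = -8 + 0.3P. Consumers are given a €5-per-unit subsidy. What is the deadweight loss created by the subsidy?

Deadweight loss = 75/26

Pre-subsidy: 86 - P = -8 + 0.3P gives P* = 940/13, x* = 178/13.
With the rebate, buyers effectively pay Pb = Ps − 5, where Ps is the price sellers receive.
Demand in terms of Ps becomes xd = 86 − 1(Ps − 5) = 91 - Ps. Setting this equal to supply: 91 - Ps = -8 + 0.3Ps, so Ps = 990/13.
Buyers pay Pb = 990/13 − 5 = 925/13; x' = -8 + 0.3·(990/13) = 193/13.
The subsidy expands output by 193/13 − 178/13 = 15/13 past the efficient level; on those units the gap between marginal cost and willingness to pay runs from 0 up to 5.
DWL = ½ × 5 × 15/13 = 75/26.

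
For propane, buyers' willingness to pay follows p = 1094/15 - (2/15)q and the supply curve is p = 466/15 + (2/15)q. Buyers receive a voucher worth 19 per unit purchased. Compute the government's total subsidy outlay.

Government cost = 4336.75

Pre-subsidy: 1094/15 - (2/15)q = 466/15 + (2/15)q gives q* = 157 and p* = 52.
With the rebate, buyers effectively pay pb = ps − 19, where ps is the price sellers receive.
On the curves, pb = 1094/15 - (2/15)q and ps = 466/15 + (2/15)q; the wedge ps − pb = 19 gives 466/15 + (2/15)q − (1094/15 - (2/15)q) = 19, so q' = 228.25.
Then pb = 1094/15 − (2/15)·228.25 = 42.5 and ps = 466/15 + (2/15)·228.25 = 61.5.
Government outlay = subsidy × quantity = 19 × 228.25 = 4336.75.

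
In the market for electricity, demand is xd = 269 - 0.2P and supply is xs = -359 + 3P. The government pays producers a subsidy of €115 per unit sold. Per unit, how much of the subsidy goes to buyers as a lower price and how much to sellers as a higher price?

Buyers gain €107.8125 per unit; sellers gain €7.1875 per unit

Pre-subsidy: 269 - 0.2P = -359 + 3P gives P* = 196.25, x* = 229.75.
With the subsidy, sellers receive Ps = Pb + 115 for each unit, where Pb is the price buyers pay.
Supply in terms of Pb becomes xs = -359 + 3(Pb + 115) = -14 + 3Pb. Setting this equal to demand: 269 - 0.2Pb = -14 + 3Pb, so Pb = 88.4375.
Sellers receive Ps = 88.4375 + 115 = 203.4375; x' = 269 − 0.2·88.4375 = 251.3125.
Buyers' price falls by P* − Pb = 196.25 − 88.4375 = 107.8125; sellers' price rises by Ps − P* = 203.4375 − 196.25 = 7.1875.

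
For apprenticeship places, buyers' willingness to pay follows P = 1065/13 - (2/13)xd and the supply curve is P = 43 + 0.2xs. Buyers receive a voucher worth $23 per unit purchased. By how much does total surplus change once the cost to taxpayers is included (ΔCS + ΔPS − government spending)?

Pre-subsidy: 1065/13 - (2/13)x = 43 + 0.2x gives x* = 110 and P* = 65.
With the rebate, buyers effectively pay Pb = Ps − 23, where Ps is the price sellers receive.
On the curves, Pb = 1065/13 - (2/13)x and Ps = 43 + 0.2x; the wedge Ps − Pb = 23 gives 43 + 0.2x − (1065/13 - (2/13)x) = 23, so x' = 175.
Then Pb = 1065/13 − (2/13)·175 = 55 and Ps = 43 + 0.2·175 = 78.
ΔCS = ½(110 + 175)(65 − 55) = 1425; ΔPS = ½(110 + 175)(78 − 65) = 1852.5.
Government spending = 23 × 175 = 4025.
Net change = 1425 + 1852.5 − 4025 = -747.5. The loss equals the DWL triangle ½·23·65.

Net change in total surplus = -$747.5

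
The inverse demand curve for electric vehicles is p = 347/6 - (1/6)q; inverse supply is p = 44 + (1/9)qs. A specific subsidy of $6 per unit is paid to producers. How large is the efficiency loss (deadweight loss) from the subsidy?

Deadweight loss = $64.8

Pre-subsidy: 347/6 - (1/6)q = 44 + (1/9)q gives q* = 49.8 and p* = 743/15.
With the subsidy, sellers receive ps = pb + 6 for each unit, where pb is the price buyers pay.
On the curves, pb = 347/6 - (1/6)q and ps = 44 + (1/9)q; the wedge ps − pb = 6 gives 44 + (1/9)q − (347/6 - (1/6)q) = 6, so q' = 71.4.
Then pb = 347/6 − (1/6)·71.4 = 689/15 and ps = 44 + (1/9)·71.4 = 779/15.
The subsidy expands output by 71.4 − 49.8 = 21.6 past the efficient level; on those units the gap between marginal cost and willingness to pay runs from 0 up to 6.
DWL = ½ × 6 × 21.6 = 64.8.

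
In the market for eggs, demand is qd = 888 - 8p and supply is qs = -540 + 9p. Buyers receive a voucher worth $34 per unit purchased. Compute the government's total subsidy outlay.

Government cost = $12240

Pre-subsidy: 888 - 8p = -540 + 9p gives p* = 84, q* = 216.
With the rebate, buyers effectively pay pb = ps − 34, where ps is the price sellers receive.
Demand in terms of ps becomes qd = 888 − 8(ps − 34) = 1160 - 8ps. Setting this equal to supply: 1160 - 8ps = -540 + 9ps, so ps = 100.
Buyers pay pb = 100 − 34 = 66; q' = -540 + 9·100 = 360.
Government outlay = subsidy × quantity = 34 × 360 = 12240.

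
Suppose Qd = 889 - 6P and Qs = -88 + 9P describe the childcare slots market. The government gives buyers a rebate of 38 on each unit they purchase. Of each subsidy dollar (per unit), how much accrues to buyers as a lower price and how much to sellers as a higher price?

Pre-subsidy: 889 - 6P = -88 + 9P gives P* = 977/15, Q* = 498.2.
With the rebate, buyers effectively pay Pb = Ps − 38, where Ps is the price sellers receive.
Demand in terms of Ps becomes Qd = 889 − 6(Ps − 38) = 1117 - 6Ps. Setting this equal to supply: 1117 - 6Ps = -88 + 9Ps, so Ps = 241/3.
Buyers pay Pb = 241/3 − 38 = 127/3; Q' = -88 + 9·(241/3) = 635.
Buyers' price falls by P* − Pb = 977/15 − 127/3 = 22.8; sellers' price rises by Ps − P* = 241/3 − 977/15 = 15.2.

Buyers gain 22.8 per unit; sellers gain 15.2 per unit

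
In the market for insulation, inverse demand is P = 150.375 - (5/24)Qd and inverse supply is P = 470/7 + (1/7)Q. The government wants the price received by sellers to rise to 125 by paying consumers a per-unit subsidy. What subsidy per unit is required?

Required subsidy s = 59 per unit

At a seller price of 125, quantity supplied is -470 + 7·125 = 405.
Buyers absorb 405 only when they pay Pb = 150.375 − (5/24)·405 = 66.
s = Ps − Pb = 125 − 66 = 59.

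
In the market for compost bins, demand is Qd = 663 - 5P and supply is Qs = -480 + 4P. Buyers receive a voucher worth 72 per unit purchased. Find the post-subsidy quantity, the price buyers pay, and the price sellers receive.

Q' = 188; buyers pay 95; sellers receive 167

Pre-subsidy: 663 - 5P = -480 + 4P gives P* = 127, Q* = 28.
With the rebate, buyers effectively pay Pb = Ps − 72, where Ps is the price sellers receive.
Demand in terms of Ps becomes Qd = 663 − 5(Ps − 72) = 1023 - 5Ps. Setting this equal to supply: 1023 - 5Ps = -480 + 4Ps, so Ps = 167.
Buyers pay Pb = 167 − 72 = 95; Q' = -480 + 4·167 = 188.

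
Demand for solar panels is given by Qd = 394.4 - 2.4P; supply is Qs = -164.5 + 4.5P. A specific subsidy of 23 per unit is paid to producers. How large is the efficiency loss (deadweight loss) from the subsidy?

Pre-subsidy: 394.4 - 2.4P = -164.5 + 4.5P gives P* = 81, Q* = 200.
With the subsidy, sellers receive Ps = Pb + 23 for each unit, where Pb is the price buyers pay.
Supply in terms of Pb becomes Qs = -164.5 + 4.5(Pb + 23) = -61 + 4.5Pb. Setting this equal to demand: 394.4 - 2.4Pb = -61 + 4.5Pb, so Pb = 66.
Sellers receive Ps = 66 + 23 = 89; Q' = 394.4 − 2.4·66 = 236.
The subsidy expands output by 236 − 200 = 36 past the efficient level; on those units the gap between marginal cost and willingness to pay runs from 0 up to 23.
DWL = ½ × 23 × 36 = 414.

Deadweight loss = 414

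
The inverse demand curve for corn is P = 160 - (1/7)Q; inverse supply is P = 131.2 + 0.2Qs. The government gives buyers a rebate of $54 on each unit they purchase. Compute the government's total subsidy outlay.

Pre-subsidy: 160 - (1/7)Q = 131.2 + 0.2Q gives Q* = 84 and P* = 148.
With the rebate, buyers effectively pay Pb = Ps − 54, where Ps is the price sellers receive.
On the curves, Pb = 160 - (1/7)Q and Ps = 131.2 + 0.2Q; the wedge Ps − Pb = 54 gives 131.2 + 0.2Q − (160 - (1/7)Q) = 54, so Q' = 241.5.
Then Pb = 160 − (1/7)·241.5 = 125.5 and Ps = 131.2 + 0.2·241.5 = 179.5.
Government outlay = subsidy × quantity = 54 × 241.5 = 13041.

Government cost = $13041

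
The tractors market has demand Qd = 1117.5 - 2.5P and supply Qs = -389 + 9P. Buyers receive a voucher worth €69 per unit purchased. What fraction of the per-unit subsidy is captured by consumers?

Pre-subsidy: 1117.5 - 2.5P = -389 + 9P gives P* = 131, Q* = 790.
With the rebate, buyers effectively pay Pb = Ps − 69, where Ps is the price sellers receive.
Demand in terms of Ps becomes Qd = 1117.5 − 2.5(Ps − 69) = 1290 - 2.5Ps. Setting this equal to supply: 1290 - 2.5Ps = -389 + 9Ps, so Ps = 146.
Buyers pay Pb = 146 − 69 = 77; Q' = -389 + 9·146 = 925.
Buyers' price falls by P* − Pb = 131 − 77 = 54; sellers' price rises by Ps − P* = 146 − 131 = 15.
So consumers capture 54/69 = 18/23 of each unit of subsidy.

Consumer share = 18/23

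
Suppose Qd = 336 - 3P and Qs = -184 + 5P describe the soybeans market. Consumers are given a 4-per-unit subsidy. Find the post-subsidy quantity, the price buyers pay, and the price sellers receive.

Q' = 148.5; buyers pay 62.5; sellers receive 66.5

Pre-subsidy: 336 - 3P = -184 + 5P gives P* = 65, Q* = 141.
With the rebate, buyers effectively pay Pb = Ps − 4, where Ps is the price sellers receive.
Demand in terms of Ps becomes Qd = 336 − 3(Ps − 4) = 348 - 3Ps. Setting this equal to supply: 348 - 3Ps = -184 + 5Ps, so Ps = 66.5.
Buyers pay Pb = 66.5 − 4 = 62.5; Q' = -184 + 5·66.5 = 148.5.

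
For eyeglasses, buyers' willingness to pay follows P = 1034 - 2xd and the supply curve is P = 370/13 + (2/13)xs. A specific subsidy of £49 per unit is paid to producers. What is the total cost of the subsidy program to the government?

Government cost = £23990.75

Pre-subsidy: 1034 - 2x = 370/13 + (2/13)x gives x* = 3268/7 and P* = 702/7.
With the subsidy, sellers receive Ps = Pb + 49 for each unit, where Pb is the price buyers pay.
On the curves, Pb = 1034 - 2x and Ps = 370/13 + (2/13)x; the wedge Ps − Pb = 49 gives 370/13 + (2/13)x − (1034 - 2x) = 49, so x' = 13709/28.
Then Pb = 1034 − 2·(13709/28) = 767/14 and Ps = 370/13 + (2/13)·(13709/28) = 1453/14.
Government outlay = subsidy × quantity = 49 × 13709/28 = 23990.75.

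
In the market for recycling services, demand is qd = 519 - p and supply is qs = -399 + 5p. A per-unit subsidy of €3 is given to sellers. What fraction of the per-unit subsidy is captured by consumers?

Consumer share = 5/6

Pre-subsidy: 519 - p = -399 + 5p gives p* = 153, q* = 366.
With the subsidy, sellers receive ps = pb + 3 for each unit, where pb is the price buyers pay.
Supply in terms of pb becomes qs = -399 + 5(pb + 3) = -384 + 5pb. Setting this equal to demand: 519 - pb = -384 + 5pb, so pb = 150.5.
Sellers receive ps = 150.5 + 3 = 153.5; q' = 519 − 1·150.5 = 368.5.
Buyers' price falls by p* − pb = 153 − 150.5 = 2.5; sellers' price rises by ps − p* = 153.5 − 153 = 0.5.
So consumers capture 2.5/3 = 5/6 of each unit of subsidy.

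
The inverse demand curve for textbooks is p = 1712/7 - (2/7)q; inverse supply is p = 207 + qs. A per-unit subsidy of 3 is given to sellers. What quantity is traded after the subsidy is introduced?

Pre-subsidy: 1712/7 - (2/7)q = 207 + q gives q* = 263/9 and p* = 2126/9.
With the subsidy, sellers receive ps = pb + 3 for each unit, where pb is the price buyers pay.
On the curves, pb = 1712/7 - (2/7)q and ps = 207 + q; the wedge ps − pb = 3 gives 207 + q − (1712/7 - (2/7)q) = 3, so q' = 284/9.
Then pb = 1712/7 − (2/7)·(284/9) = 2120/9 and ps = 207 + 1·(284/9) = 2147/9.

q' = 284/9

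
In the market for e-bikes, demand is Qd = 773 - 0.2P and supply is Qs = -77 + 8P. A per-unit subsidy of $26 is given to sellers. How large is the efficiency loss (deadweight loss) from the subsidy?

Deadweight loss = 2704/41

Pre-subsidy: 773 - 0.2P = -77 + 8P gives P* = 4250/41, Q* = 30843/41.
With the subsidy, sellers receive Ps = Pb + 26 for each unit, where Pb is the price buyers pay.
Supply in terms of Pb becomes Qs = -77 + 8(Pb + 26) = 131 + 8Pb. Setting this equal to demand: 773 - 0.2Pb = 131 + 8Pb, so Pb = 3210/41.
Sellers receive Ps = 3210/41 + 26 = 4276/41; Q' = 773 − 0.2·(3210/41) = 31051/41.
The subsidy expands output by 31051/41 − 30843/41 = 208/41 past the efficient level; on those units the gap between marginal cost and willingness to pay runs from 0 up to 26.
DWL = ½ × 26 × 208/41 = 2704/41.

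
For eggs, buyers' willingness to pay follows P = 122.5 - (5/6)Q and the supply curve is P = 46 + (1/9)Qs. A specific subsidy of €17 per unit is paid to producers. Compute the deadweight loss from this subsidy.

Pre-subsidy: 122.5 - (5/6)Q = 46 + (1/9)Q gives Q* = 81 and P* = 55.
With the subsidy, sellers receive Ps = Pb + 17 for each unit, where Pb is the price buyers pay.
On the curves, Pb = 122.5 - (5/6)Q and Ps = 46 + (1/9)Q; the wedge Ps − Pb = 17 gives 46 + (1/9)Q − (122.5 - (5/6)Q) = 17, so Q' = 99.
Then Pb = 122.5 − (5/6)·99 = 40 and Ps = 46 + (1/9)·99 = 57.
The subsidy expands output by 99 − 81 = 18 past the efficient level; on those units the gap between marginal cost and willingness to pay runs from 0 up to 17.
DWL = ½ × 17 × 18 = 153.

Deadweight loss = €153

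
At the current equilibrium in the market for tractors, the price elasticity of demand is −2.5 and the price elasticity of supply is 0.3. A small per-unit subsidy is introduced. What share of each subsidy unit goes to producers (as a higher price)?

Producer share = 25/28

For a small subsidy around the equilibrium, the benefit split depends on the relative slopes, which at a point are proportional to the elasticities.
Buyer share = εs/(εs + |εd|) = 0.3/(0.3 + 2.5) = 3/28; seller share = |εd|/(εs + |εd|) = 25/28.
So producers capture 25/28 of the subsidy.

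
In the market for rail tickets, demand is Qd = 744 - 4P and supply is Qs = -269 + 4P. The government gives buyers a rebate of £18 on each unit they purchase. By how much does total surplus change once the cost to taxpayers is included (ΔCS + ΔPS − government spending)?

Net change in total surplus = -£324

Pre-subsidy: 744 - 4P = -269 + 4P gives P* = 126.625, Q* = 237.5.
With the rebate, buyers effectively pay Pb = Ps − 18, where Ps is the price sellers receive.
Demand in terms of Ps becomes Qd = 744 − 4(Ps − 18) = 816 - 4Ps. Setting this equal to supply: 816 - 4Ps = -269 + 4Ps, so Ps = 135.625.
Buyers pay Pb = 135.625 − 18 = 117.625; Q' = -269 + 4·135.625 = 273.5.
ΔCS = ½(237.5 + 273.5)(126.625 − 117.625) = 2299.5; ΔPS = ½(237.5 + 273.5)(135.625 − 126.625) = 2299.5.
Government spending = 18 × 273.5 = 4923.
Net change = 2299.5 + 2299.5 − 4923 = -324. The loss equals the DWL triangle ½·18·36.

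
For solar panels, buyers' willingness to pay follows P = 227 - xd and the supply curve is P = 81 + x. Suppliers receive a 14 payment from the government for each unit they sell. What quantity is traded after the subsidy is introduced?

Pre-subsidy: 227 - x = 81 + x gives x* = 73 and P* = 154.
With the subsidy, sellers receive Ps = Pb + 14 for each unit, where Pb is the price buyers pay.
On the curves, Pb = 227 - x and Ps = 81 + x; the wedge Ps − Pb = 14 gives 81 + x − (227 - x) = 14, so x' = 80.
Then Pb = 227 − 1·80 = 147 and Ps = 81 + 1·80 = 161.

x' = 80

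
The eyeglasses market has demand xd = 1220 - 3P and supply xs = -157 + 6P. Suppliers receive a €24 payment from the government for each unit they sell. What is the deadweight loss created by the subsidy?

Deadweight loss = €576

Pre-subsidy: 1220 - 3P = -157 + 6P gives P* = 153, x* = 761.
With the subsidy, sellers receive Ps = Pb + 24 for each unit, where Pb is the price buyers pay.
Supply in terms of Pb becomes xs = -157 + 6(Pb + 24) = -13 + 6Pb. Setting this equal to demand: 1220 - 3Pb = -13 + 6Pb, so Pb = 137.
Sellers receive Ps = 137 + 24 = 161; x' = 1220 − 3·137 = 809.
The subsidy expands output by 809 − 761 = 48 past the efficient level; on those units the gap between marginal cost and willingness to pay runs from 0 up to 24.
DWL = ½ × 24 × 48 = 576.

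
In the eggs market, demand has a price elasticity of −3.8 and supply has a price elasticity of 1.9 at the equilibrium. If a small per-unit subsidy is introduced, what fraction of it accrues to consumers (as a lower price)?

For a small subsidy around the equilibrium, the benefit split depends on the relative slopes, which at a point are proportional to the elasticities.
Buyer share = εs/(εs + |εd|) = 1.9/(1.9 + 3.8) = 1/3; seller share = |εd|/(εs + |εd|) = 2/3.

Consumer share = 1/3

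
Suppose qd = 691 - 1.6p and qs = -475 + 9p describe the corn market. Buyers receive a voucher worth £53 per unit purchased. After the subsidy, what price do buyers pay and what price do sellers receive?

Buyers pay £65; sellers receive £118

Pre-subsidy: 691 - 1.6p = -475 + 9p gives p* = 110, q* = 515.
With the rebate, buyers effectively pay pb = ps − 53, where ps is the price sellers receive.
Demand in terms of ps becomes qd = 691 − 1.6(ps − 53) = 775.8 - 1.6ps. Setting this equal to supply: 775.8 - 1.6ps = -475 + 9ps, so ps = 118.
Buyers pay pb = 118 − 53 = 65; q' = -475 + 9·118 = 587.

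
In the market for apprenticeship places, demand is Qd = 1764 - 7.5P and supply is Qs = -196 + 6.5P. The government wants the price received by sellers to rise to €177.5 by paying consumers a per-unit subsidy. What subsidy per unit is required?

Required subsidy s = €70 per unit

At a seller price of 177.5, quantity supplied is -196 + 6.5·177.5 = 957.75.
Buyers absorb 957.75 only when they pay Pb with 1764 − 7.5·Pb = 957.75, i.e. Pb = 107.5.
s = Ps − Pb = 177.5 − 107.5 = 70.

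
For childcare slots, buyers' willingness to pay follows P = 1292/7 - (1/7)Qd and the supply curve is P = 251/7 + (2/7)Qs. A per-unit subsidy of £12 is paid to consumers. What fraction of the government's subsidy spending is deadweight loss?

DWL / government spending = 14/375

Pre-subsidy: 1292/7 - (1/7)Q = 251/7 + (2/7)Q gives Q* = 347 and P* = 135.
With the rebate, buyers effectively pay Pb = Ps − 12, where Ps is the price sellers receive.
On the curves, Pb = 1292/7 - (1/7)Q and Ps = 251/7 + (2/7)Q; the wedge Ps − Pb = 12 gives 251/7 + (2/7)Q − (1292/7 - (1/7)Q) = 12, so Q' = 375.
Then Pb = 1292/7 − (1/7)·375 = 131 and Ps = 251/7 + (2/7)·375 = 143.
ΔCS = ½(347 + 375)(135 − 131) = 1444; ΔPS = ½(347 + 375)(143 − 135) = 2888.
Government spending = 12 × 375 = 4500.
DWL = ½ × 12 × (375 − 347) = 168; fraction = 168 / 4500 = 14/375.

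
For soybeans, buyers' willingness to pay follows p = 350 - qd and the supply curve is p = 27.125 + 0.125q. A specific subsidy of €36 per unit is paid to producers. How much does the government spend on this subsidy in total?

Pre-subsidy: 350 - q = 27.125 + 0.125q gives q* = 287 and p* = 63.
With the subsidy, sellers receive ps = pb + 36 for each unit, where pb is the price buyers pay.
On the curves, pb = 350 - q and ps = 27.125 + 0.125q; the wedge ps − pb = 36 gives 27.125 + 0.125q − (350 - q) = 36, so q' = 319.
Then pb = 350 − 1·319 = 31 and ps = 27.125 + 0.125·319 = 67.
Government outlay = subsidy × quantity = 36 × 319 = 11484.

Government cost = €11484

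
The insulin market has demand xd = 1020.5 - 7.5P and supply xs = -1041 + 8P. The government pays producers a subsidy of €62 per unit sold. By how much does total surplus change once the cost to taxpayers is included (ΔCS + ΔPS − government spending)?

Net change in total surplus = -€7440

Pre-subsidy: 1020.5 - 7.5P = -1041 + 8P gives P* = 133, x* = 23.
With the subsidy, sellers receive Ps = Pb + 62 for each unit, where Pb is the price buyers pay.
Supply in terms of Pb becomes xs = -1041 + 8(Pb + 62) = -545 + 8Pb. Setting this equal to demand: 1020.5 - 7.5Pb = -545 + 8Pb, so Pb = 101.
Sellers receive Ps = 101 + 62 = 163; x' = 1020.5 − 7.5·101 = 263.
ΔCS = ½(23 + 263)(133 − 101) = 4576; ΔPS = ½(23 + 263)(163 − 133) = 4290.
Government spending = 62 × 263 = 16306.
Net change = 4576 + 4290 − 16306 = -7440. The loss equals the DWL triangle ½·62·240.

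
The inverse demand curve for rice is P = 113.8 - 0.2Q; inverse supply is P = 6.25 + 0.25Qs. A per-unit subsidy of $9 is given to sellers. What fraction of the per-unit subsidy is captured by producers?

Pre-subsidy: 113.8 - 0.2Q = 6.25 + 0.25Q gives Q* = 239 and P* = 66.
With the subsidy, sellers receive Ps = Pb + 9 for each unit, where Pb is the price buyers pay.
On the curves, Pb = 113.8 - 0.2Q and Ps = 6.25 + 0.25Q; the wedge Ps − Pb = 9 gives 6.25 + 0.25Q − (113.8 - 0.2Q) = 9, so Q' = 259.
Then Pb = 113.8 − 0.2·259 = 62 and Ps = 6.25 + 0.25·259 = 71.
Buyers' price falls by P* − Pb = 66 − 62 = 4; sellers' price rises by Ps − P* = 71 − 66 = 5.
So producers capture 5/9 = 5/9 of each unit of subsidy.

Producer share = 5/9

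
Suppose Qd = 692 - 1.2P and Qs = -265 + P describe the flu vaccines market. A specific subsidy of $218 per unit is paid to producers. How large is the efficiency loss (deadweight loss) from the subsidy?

Pre-subsidy: 692 - 1.2P = -265 + P gives P* = 435, Q* = 170.
With the subsidy, sellers receive Ps = Pb + 218 for each unit, where Pb is the price buyers pay.
Supply in terms of Pb becomes Qs = -265 + 1(Pb + 218) = -47 + Pb. Setting this equal to demand: 692 - 1.2Pb = -47 + Pb, so Pb = 3695/11.
Sellers receive Ps = 3695/11 + 218 = 6093/11; Q' = 692 − 1.2·(3695/11) = 3178/11.
The subsidy expands output by 3178/11 − 170 = 1308/11 past the efficient level; on those units the gap between marginal cost and willingness to pay runs from 0 up to 218.
DWL = ½ × 218 × 1308/11 = 142572/11.

Deadweight loss = 142572/11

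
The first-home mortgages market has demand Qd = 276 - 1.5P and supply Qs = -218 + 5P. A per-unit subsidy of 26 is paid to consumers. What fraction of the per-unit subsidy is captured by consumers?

Pre-subsidy: 276 - 1.5P = -218 + 5P gives P* = 76, Q* = 162.
With the rebate, buyers effectively pay Pb = Ps − 26, where Ps is the price sellers receive.
Demand in terms of Ps becomes Qd = 276 − 1.5(Ps − 26) = 315 - 1.5Ps. Setting this equal to supply: 315 - 1.5Ps = -218 + 5Ps, so Ps = 82.
Buyers pay Pb = 82 − 26 = 56; Q' = -218 + 5·82 = 192.
Buyers' price falls by P* − Pb = 76 − 56 = 20; sellers' price rises by Ps − P* = 82 − 76 = 6.
So consumers capture 20/26 = 10/13 of each unit of subsidy.

Consumer share = 10/13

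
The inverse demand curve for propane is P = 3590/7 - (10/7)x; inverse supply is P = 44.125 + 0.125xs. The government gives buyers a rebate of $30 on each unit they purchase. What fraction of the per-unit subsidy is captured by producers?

Producer share = 7/87

Pre-subsidy: 3590/7 - (10/7)x = 44.125 + 0.125x gives x* = 26249/87 and P* = 7120/87.
With the rebate, buyers effectively pay Pb = Ps − 30, where Ps is the price sellers receive.
On the curves, Pb = 3590/7 - (10/7)x and Ps = 44.125 + 0.125x; the wedge Ps − Pb = 30 gives 44.125 + 0.125x − (3590/7 - (10/7)x) = 30, so x' = 27929/87.
Then Pb = 3590/7 − (10/7)·(27929/87) = 4720/87 and Ps = 44.125 + 0.125·(27929/87) = 7330/87.
Buyers' price falls by P* − Pb = 7120/87 − 4720/87 = 800/29; sellers' price rises by Ps − P* = 7330/87 − 7120/87 = 70/29.
So producers capture (70/29)/30 = 7/87 of each unit of subsidy.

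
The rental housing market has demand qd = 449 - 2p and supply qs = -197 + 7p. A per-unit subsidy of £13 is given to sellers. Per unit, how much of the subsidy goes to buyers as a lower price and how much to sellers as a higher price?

Pre-subsidy: 449 - 2p = -197 + 7p gives p* = 646/9, q* = 2749/9.
With the subsidy, sellers receive ps = pb + 13 for each unit, where pb is the price buyers pay.
Supply in terms of pb becomes qs = -197 + 7(pb + 13) = -106 + 7pb. Setting this equal to demand: 449 - 2pb = -106 + 7pb, so pb = 185/3.
Sellers receive ps = 185/3 + 13 = 224/3; q' = 449 − 2·(185/3) = 977/3.
Buyers' price falls by p* − pb = 646/9 − 185/3 = 91/9; sellers' price rises by ps − p* = 224/3 − 646/9 = 26/9.

Buyers gain 91/9 per unit; sellers gain 26/9 per unit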